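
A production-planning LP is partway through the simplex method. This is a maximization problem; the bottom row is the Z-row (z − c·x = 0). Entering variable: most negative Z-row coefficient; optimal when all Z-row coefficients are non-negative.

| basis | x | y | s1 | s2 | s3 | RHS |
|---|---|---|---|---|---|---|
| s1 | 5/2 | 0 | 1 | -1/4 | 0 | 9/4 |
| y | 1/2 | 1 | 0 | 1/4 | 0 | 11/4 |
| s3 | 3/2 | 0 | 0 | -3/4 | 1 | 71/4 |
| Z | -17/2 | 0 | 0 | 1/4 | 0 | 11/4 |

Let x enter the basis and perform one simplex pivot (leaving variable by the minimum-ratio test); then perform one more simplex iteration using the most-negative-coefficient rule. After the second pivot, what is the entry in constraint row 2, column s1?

Ratio test on column x — row 1: (9/4)/(5/2) = 9/10; row 2: (11/4)/(1/2) = 11/2; row 3: (71/4)/(3/2) = 71/6. Minimum is 9/10 at row 1 (s1 leaves); pivot element 5/2.
Divide row 1 by 5/2; eliminate column x from the other rows.
Second iteration: most negative Z-row entry is -3/5 in column s2, so s2 enters.
Ratio test on column s2 — row 1: entry -1/10 ≤ 0; row 2: (23/10)/(3/10) = 23/3; row 3: entry -3/5 ≤ 0. Minimum is 23/3 at row 2 (y leaves); pivot element 3/10.
Divide row 2 by 3/10; eliminate column s2 from the other rows.
After both pivots, the entry at constraint row 2, column s1 is -2/3.

-2/3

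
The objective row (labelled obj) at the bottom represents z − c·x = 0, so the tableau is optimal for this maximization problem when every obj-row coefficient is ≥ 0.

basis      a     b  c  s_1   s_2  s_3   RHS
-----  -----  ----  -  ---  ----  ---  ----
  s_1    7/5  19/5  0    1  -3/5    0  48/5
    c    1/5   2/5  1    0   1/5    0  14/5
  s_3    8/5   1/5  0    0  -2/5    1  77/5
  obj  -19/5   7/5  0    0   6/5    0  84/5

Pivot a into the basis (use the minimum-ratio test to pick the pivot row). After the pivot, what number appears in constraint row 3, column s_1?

Ratio test on column a — row 1: (48/5)/(7/5) = 48/7; row 2: (14/5)/(1/5) = 14; row 3: (77/5)/(8/5) = 77/8. Minimum is 48/7 at row 1 (s_1 leaves); pivot element 7/5.
Divide row 1 by 7/5; eliminate column a from the other rows.
Row 3 update in column s_1: 0 − (8/5)·(5/7) = -8/7.

-8/7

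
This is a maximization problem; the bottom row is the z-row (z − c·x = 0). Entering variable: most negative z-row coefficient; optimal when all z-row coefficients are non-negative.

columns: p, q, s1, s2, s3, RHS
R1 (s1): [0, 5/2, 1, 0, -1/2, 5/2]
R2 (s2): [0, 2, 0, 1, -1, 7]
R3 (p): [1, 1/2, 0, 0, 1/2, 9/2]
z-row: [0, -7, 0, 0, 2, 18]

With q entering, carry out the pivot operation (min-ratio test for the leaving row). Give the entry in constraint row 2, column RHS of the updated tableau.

Ratio test on column q — row 1: (5/2)/(5/2) = 1; row 2: 7/2 = 7/2; row 3: (9/2)/(1/2) = 9. Minimum is 1 at row 1 (s1 leaves); pivot element 5/2.
Divide row 1 by 5/2; eliminate column q from the other rows.
Row 2 update in column RHS: 7 − 2·1 = 5.

5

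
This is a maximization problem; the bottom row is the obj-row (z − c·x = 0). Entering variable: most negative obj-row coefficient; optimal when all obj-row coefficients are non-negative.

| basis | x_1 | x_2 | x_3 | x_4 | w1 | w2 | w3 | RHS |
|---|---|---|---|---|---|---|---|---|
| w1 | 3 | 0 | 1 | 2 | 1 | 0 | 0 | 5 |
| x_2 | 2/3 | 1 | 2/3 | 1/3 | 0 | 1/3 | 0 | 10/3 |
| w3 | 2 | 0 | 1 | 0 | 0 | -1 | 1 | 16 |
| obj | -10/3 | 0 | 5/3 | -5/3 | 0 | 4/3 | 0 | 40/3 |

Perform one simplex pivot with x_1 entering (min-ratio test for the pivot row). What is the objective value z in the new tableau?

170/9

Ratio test on column x_1 — row 1: 5/3 = 5/3; row 2: (10/3)/(2/3) = 5; row 3: 16/2 = 8. Minimum is 5/3 at row 1 (w1 leaves); pivot element 3.
Pivot on row 1; the obj-row RHS becomes 40/3 − (-10/3)·(5/3) = 170/9.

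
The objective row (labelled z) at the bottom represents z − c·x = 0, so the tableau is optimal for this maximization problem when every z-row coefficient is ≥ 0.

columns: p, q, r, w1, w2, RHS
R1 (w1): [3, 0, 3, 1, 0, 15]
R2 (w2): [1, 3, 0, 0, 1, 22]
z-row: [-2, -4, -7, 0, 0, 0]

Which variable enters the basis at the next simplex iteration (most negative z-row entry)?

r

Negative z-row entries: p: -2, q: -4, r: -7.
The most negative is -7 in column r, so r enters.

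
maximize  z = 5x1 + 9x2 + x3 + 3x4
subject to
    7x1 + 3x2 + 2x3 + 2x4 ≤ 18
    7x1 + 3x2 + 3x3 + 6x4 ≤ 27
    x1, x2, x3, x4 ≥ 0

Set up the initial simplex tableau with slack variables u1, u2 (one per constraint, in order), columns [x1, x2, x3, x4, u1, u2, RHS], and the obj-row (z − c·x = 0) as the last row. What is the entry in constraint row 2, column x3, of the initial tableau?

3

Constraint 2 has coefficient 3 on x3.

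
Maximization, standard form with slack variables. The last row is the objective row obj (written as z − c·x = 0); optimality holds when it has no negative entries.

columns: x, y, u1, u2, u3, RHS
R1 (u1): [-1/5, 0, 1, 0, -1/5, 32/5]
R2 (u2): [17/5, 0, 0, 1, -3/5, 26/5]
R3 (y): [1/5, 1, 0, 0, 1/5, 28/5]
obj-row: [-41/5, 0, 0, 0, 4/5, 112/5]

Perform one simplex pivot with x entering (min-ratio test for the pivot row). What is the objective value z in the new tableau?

594/17

Ratio test on column x — row 1: entry -1/5 ≤ 0; row 2: (26/5)/(17/5) = 26/17; row 3: (28/5)/(1/5) = 28. Minimum is 26/17 at row 2 (u2 leaves); pivot element 17/5.
Pivot on row 2; the obj-row RHS becomes 112/5 − (-41/5)·(26/17) = 594/17.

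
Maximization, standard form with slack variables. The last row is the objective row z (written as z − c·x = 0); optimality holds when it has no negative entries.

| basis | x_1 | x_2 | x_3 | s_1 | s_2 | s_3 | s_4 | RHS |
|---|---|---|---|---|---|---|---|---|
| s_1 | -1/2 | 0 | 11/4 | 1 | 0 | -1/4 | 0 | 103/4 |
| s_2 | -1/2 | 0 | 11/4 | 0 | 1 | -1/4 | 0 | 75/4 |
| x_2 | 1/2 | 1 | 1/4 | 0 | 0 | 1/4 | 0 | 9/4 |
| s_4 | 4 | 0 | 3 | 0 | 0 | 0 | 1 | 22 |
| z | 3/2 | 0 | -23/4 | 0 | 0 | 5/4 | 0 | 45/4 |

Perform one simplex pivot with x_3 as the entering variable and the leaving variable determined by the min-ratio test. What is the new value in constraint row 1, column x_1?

0

Ratio test on column x_3 — row 1: (103/4)/(11/4) = 103/11; row 2: (75/4)/(11/4) = 75/11; row 3: (9/4)/(1/4) = 9; row 4: 22/3 = 22/3. Minimum is 75/11 at row 2 (s_2 leaves); pivot element 11/4.
Divide row 2 by 11/4; eliminate column x_3 from the other rows.
Row 1 update in column x_1: -1/2 − (11/4)·(-2/11) = 0.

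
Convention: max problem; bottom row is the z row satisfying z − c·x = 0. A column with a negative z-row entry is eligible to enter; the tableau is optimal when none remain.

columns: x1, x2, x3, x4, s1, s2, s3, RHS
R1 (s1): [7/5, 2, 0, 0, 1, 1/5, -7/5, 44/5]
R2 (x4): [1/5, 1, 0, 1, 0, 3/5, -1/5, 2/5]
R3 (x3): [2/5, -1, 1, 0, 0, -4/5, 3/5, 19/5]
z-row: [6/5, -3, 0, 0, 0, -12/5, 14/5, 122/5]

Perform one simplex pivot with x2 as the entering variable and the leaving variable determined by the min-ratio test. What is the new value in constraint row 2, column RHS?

Ratio test on column x2 — row 1: (44/5)/2 = 22/5; row 2: (2/5)/1 = 2/5; row 3: entry -1 ≤ 0. Minimum is 2/5 at row 2 (x4 leaves); pivot element 1.
Divide row 2 by 1; eliminate column x2 from the other rows.
In the new row 2, the RHS entry is the old entry divided by the pivot: (2/5)/1 = 2/5.

2/5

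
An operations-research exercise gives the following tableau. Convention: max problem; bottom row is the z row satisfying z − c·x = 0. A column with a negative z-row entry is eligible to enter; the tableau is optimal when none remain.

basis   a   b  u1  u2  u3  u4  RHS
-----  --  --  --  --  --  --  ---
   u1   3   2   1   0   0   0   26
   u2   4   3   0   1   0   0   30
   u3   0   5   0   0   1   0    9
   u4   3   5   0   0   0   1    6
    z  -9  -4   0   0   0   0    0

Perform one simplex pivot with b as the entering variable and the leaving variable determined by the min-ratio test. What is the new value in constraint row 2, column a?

Ratio test on column b — row 1: 26/2 = 13; row 2: 30/3 = 10; row 3: 9/5 = 9/5; row 4: 6/5 = 6/5. Minimum is 6/5 at row 4 (u4 leaves); pivot element 5.
Divide row 4 by 5; eliminate column b from the other rows.
Row 2 update in column a: 4 − 3·(3/5) = 11/5.

11/5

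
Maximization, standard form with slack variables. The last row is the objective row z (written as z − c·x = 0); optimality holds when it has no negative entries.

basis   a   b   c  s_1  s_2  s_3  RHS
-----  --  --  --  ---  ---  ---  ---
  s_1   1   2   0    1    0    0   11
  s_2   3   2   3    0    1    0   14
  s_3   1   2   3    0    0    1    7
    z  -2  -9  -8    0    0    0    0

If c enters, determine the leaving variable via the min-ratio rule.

Column c entries and ratios — s_1: 0 ≤ 0, skip; s_2: 14/3 = 14/3; s_3: 7/3 = 7/3.
Smallest ratio is 7/3 in the row of s_3, so s_3 leaves.

s_3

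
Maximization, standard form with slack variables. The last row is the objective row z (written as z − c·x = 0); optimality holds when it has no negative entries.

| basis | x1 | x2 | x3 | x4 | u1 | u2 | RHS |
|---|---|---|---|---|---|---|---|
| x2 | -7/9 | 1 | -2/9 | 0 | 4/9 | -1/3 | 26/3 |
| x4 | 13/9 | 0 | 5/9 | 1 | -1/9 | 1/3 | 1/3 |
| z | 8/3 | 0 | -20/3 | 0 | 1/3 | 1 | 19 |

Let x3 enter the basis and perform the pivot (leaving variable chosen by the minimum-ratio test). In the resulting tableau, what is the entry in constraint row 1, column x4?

2/5

Ratio test on column x3 — row 1: entry -2/9 ≤ 0; row 2: (1/3)/(5/9) = 3/5. Minimum is 3/5 at row 2 (x4 leaves); pivot element 5/9.
Divide row 2 by 5/9; eliminate column x3 from the other rows.
Row 1 update in column x4: 0 − (-2/9)·(9/5) = 2/5.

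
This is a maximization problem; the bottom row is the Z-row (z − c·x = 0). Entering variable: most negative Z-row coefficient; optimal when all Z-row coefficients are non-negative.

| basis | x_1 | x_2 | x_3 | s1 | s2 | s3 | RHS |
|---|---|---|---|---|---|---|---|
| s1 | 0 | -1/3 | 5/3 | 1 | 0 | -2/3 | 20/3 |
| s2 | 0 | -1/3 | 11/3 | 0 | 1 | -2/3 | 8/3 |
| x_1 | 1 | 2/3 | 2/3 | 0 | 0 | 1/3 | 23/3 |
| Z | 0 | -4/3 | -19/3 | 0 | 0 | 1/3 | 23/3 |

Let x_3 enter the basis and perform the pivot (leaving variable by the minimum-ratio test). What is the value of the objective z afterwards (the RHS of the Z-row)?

135/11

Ratio test on column x_3 — row 1: (20/3)/(5/3) = 4; row 2: (8/3)/(11/3) = 8/11; row 3: (23/3)/(2/3) = 23/2. Minimum is 8/11 at row 2 (s2 leaves); pivot element 11/3.
Pivot on row 2; the Z-row RHS becomes 23/3 − (-19/3)·(8/11) = 135/11.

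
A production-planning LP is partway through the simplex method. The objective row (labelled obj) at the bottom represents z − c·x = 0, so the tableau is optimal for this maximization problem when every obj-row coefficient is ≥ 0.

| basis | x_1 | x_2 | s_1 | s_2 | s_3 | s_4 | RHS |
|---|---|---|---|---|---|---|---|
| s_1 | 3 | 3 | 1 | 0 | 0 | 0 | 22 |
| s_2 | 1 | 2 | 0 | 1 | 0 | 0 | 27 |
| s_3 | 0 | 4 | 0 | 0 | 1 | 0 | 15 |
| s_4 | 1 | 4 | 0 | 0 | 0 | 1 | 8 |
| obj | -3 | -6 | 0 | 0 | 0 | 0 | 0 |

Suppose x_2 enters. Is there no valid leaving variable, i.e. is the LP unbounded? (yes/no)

no

Column x_2 has positive entries in row(s) 1, 2, 3, 4, so the ratio test bounds it — not unbounded.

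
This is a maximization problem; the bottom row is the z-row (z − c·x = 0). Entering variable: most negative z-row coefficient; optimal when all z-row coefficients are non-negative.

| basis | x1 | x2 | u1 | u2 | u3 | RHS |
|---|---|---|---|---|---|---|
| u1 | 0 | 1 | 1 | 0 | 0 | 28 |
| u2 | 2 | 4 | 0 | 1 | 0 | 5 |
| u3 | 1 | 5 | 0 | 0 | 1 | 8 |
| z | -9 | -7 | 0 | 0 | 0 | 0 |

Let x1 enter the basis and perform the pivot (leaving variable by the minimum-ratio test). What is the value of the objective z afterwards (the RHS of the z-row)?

45/2

Ratio test on column x1 — row 1: entry 0 ≤ 0; row 2: 5/2 = 5/2; row 3: 8/1 = 8. Minimum is 5/2 at row 2 (u2 leaves); pivot element 2.
Pivot on row 2; the z-row RHS becomes 0 − (-9)·(5/2) = 45/2.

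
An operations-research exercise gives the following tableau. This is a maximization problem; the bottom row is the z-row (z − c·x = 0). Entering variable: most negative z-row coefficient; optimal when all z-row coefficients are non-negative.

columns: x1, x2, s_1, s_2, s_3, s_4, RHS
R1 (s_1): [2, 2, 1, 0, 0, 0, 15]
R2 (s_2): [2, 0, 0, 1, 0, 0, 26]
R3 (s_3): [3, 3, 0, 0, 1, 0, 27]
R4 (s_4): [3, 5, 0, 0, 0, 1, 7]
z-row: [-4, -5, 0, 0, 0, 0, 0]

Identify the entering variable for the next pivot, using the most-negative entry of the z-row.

Negative z-row entries: x1: -4, x2: -5.
The most negative is -5 in column x2, so x2 enters.

x2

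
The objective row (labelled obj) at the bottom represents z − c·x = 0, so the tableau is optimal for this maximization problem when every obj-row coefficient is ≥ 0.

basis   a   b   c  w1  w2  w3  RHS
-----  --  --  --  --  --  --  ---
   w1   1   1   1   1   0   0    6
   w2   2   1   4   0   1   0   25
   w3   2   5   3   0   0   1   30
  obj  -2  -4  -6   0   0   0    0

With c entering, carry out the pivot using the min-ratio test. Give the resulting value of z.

Ratio test on column c — row 1: 6/1 = 6; row 2: 25/4 = 25/4; row 3: 30/3 = 10. Minimum is 6 at row 1 (w1 leaves); pivot element 1.
Pivot on row 1; the obj-row RHS becomes 0 − (-6)·6 = 36.

36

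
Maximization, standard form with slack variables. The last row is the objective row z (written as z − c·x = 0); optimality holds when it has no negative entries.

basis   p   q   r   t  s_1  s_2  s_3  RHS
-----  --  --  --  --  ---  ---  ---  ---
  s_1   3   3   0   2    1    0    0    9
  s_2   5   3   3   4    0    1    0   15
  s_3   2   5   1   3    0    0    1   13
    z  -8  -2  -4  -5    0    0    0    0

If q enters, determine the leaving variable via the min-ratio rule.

Column q entries and ratios — s_1: 9/3 = 3; s_2: 15/3 = 5; s_3: 13/5 = 13/5.
Smallest ratio is 13/5 in the row of s_3, so s_3 leaves.

s_3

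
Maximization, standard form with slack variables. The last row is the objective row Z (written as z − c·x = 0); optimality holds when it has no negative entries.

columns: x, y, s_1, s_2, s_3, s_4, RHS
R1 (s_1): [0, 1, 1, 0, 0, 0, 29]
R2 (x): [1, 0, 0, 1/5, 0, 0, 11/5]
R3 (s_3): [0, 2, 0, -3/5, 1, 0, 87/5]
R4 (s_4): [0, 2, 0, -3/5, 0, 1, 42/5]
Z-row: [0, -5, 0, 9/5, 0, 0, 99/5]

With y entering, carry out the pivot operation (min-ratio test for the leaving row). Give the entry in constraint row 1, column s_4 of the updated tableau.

-1/2

Ratio test on column y — row 1: 29/1 = 29; row 2: entry 0 ≤ 0; row 3: (87/5)/2 = 87/10; row 4: (42/5)/2 = 21/5. Minimum is 21/5 at row 4 (s_4 leaves); pivot element 2.
Divide row 4 by 2; eliminate column y from the other rows.
Row 1 update in column s_4: 0 − 1·(1/2) = -1/2.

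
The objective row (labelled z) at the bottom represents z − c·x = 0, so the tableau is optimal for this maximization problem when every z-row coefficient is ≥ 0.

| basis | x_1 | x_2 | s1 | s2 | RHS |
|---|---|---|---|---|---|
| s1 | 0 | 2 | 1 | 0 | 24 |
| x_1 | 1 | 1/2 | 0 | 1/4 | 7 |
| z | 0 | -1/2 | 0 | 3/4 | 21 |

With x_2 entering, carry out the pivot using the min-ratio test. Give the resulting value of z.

Ratio test on column x_2 — row 1: 24/2 = 12; row 2: 7/(1/2) = 14. Minimum is 12 at row 1 (s1 leaves); pivot element 2.
Pivot on row 1; the z-row RHS becomes 21 − (-1/2)·12 = 27.

27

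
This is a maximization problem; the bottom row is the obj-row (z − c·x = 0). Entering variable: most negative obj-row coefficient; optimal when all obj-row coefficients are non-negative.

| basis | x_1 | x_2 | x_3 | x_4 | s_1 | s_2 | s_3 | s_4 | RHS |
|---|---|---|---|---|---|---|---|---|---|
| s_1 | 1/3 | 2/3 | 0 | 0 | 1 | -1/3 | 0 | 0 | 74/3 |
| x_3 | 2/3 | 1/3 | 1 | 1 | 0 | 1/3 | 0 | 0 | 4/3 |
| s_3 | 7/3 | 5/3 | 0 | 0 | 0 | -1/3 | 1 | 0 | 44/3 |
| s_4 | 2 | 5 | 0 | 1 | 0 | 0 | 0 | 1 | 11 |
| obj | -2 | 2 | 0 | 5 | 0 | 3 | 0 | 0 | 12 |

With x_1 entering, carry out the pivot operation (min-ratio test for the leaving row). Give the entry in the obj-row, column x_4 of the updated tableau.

8

Ratio test on column x_1 — row 1: (74/3)/(1/3) = 74; row 2: (4/3)/(2/3) = 2; row 3: (44/3)/(7/3) = 44/7; row 4: 11/2 = 11/2. Minimum is 2 at row 2 (x_3 leaves); pivot element 2/3.
Divide row 2 by 2/3; eliminate column x_1 from the other rows.
obj-row update in column x_4: 5 − (-2)·(3/2) = 8.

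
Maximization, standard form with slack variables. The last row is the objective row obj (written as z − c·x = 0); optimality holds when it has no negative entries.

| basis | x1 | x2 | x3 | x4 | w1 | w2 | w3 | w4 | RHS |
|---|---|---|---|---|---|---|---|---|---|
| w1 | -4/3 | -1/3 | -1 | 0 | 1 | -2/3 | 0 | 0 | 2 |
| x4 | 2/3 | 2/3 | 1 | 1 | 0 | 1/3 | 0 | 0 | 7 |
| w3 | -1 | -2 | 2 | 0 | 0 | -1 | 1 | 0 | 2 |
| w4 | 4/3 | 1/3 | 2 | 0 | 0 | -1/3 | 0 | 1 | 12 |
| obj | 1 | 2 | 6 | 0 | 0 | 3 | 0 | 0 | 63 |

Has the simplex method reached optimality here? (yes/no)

Every obj-row coefficient is ≥ 0, so the tableau is optimal.

yes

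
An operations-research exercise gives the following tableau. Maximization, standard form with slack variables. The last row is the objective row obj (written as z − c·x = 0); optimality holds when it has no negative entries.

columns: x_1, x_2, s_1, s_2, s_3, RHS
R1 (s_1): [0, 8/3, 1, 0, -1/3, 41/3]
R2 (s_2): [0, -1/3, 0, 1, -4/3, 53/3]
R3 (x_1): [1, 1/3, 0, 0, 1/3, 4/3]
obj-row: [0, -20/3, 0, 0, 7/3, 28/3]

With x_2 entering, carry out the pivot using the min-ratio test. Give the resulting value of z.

Ratio test on column x_2 — row 1: (41/3)/(8/3) = 41/8; row 2: entry -1/3 ≤ 0; row 3: (4/3)/(1/3) = 4. Minimum is 4 at row 3 (x_1 leaves); pivot element 1/3.
Pivot on row 3; the obj-row RHS becomes 28/3 − (-20/3)·4 = 36.

36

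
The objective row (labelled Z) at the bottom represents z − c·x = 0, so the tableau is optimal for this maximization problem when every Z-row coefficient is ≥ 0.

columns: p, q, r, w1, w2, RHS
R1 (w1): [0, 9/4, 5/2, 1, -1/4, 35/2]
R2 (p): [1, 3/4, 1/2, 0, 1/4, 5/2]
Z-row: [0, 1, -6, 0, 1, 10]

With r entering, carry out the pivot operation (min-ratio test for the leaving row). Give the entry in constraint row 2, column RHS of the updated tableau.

5

Ratio test on column r — row 1: (35/2)/(5/2) = 7; row 2: (5/2)/(1/2) = 5. Minimum is 5 at row 2 (p leaves); pivot element 1/2.
Divide row 2 by 1/2; eliminate column r from the other rows.
In the new row 2, the RHS entry is the old entry divided by the pivot: (5/2)/(1/2) = 5.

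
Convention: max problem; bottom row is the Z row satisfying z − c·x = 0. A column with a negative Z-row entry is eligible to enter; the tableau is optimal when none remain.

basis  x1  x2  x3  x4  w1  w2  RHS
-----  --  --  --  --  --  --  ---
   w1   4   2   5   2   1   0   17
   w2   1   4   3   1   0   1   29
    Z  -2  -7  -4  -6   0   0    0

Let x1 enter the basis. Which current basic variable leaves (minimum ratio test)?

w1

Column x1 entries and ratios — w1: 17/4 = 17/4; w2: 29/1 = 29.
Smallest ratio is 17/4 in the row of w1, so w1 leaves.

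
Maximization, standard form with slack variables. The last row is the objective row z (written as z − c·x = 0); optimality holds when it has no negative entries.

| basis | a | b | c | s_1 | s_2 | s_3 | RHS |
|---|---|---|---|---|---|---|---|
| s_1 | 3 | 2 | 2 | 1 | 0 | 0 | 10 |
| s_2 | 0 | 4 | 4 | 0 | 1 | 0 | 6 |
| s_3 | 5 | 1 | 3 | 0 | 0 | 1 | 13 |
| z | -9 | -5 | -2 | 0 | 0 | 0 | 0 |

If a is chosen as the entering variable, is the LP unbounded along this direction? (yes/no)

Column a has positive entries in row(s) 1, 3, so the ratio test bounds it — not unbounded.

no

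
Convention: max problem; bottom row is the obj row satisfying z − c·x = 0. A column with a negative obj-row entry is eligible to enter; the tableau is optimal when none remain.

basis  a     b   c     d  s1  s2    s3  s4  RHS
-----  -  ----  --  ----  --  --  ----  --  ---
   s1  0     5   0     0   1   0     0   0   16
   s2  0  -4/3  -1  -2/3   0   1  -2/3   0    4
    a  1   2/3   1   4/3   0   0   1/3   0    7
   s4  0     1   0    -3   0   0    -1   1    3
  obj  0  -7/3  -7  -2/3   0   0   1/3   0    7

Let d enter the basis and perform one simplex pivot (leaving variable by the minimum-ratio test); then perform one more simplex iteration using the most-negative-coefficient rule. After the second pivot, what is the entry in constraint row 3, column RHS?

Ratio test on column d — row 1: entry 0 ≤ 0; row 2: entry -2/3 ≤ 0; row 3: 7/(4/3) = 21/4; row 4: entry -3 ≤ 0. Minimum is 21/4 at row 3 (a leaves); pivot element 4/3.
Divide row 3 by 4/3; eliminate column d from the other rows.
Second iteration: most negative obj-row entry is -13/2 in column c, so c enters.
Ratio test on column c — row 1: entry 0 ≤ 0; row 2: entry -1/2 ≤ 0; row 3: (21/4)/(3/4) = 7; row 4: (75/4)/(9/4) = 25/3. Minimum is 7 at row 3 (d leaves); pivot element 3/4.
Divide row 3 by 3/4; eliminate column c from the other rows.
After both pivots, the entry at constraint row 3, column RHS is 7.

7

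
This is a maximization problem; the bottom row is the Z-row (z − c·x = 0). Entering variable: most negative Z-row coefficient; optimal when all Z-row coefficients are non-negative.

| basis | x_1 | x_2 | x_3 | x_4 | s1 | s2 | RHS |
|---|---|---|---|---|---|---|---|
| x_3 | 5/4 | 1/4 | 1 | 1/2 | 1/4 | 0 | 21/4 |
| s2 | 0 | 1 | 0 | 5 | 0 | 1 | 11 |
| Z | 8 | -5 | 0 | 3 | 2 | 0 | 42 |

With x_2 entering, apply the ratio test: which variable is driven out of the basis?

s2

Column x_2 entries and ratios — x_3: (21/4)/(1/4) = 21; s2: 11/1 = 11.
Smallest ratio is 11 in the row of s2, so s2 leaves.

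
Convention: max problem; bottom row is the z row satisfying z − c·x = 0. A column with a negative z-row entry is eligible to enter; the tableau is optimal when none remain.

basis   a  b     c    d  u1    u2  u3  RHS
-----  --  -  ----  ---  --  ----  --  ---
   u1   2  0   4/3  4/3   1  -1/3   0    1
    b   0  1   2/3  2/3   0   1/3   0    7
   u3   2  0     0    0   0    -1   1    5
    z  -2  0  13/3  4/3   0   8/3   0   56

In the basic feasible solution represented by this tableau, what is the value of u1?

1

u1 is basic (row 1); its value is the RHS of that row, 1.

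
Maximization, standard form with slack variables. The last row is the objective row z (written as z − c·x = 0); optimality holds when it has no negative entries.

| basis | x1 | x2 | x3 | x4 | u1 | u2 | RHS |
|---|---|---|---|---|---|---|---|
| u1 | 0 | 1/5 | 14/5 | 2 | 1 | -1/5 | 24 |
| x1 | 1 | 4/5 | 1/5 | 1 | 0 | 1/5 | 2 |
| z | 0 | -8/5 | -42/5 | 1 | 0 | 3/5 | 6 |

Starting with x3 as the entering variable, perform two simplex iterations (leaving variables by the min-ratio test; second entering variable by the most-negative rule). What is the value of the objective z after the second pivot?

Ratio test on column x3 — row 1: 24/(14/5) = 60/7; row 2: 2/(1/5) = 10. Minimum is 60/7 at row 1 (u1 leaves); pivot element 14/5.
Pivot on row 1; the z-row RHS becomes 6 − (-42/5)·(60/7) = 78.
Next entering variable (most negative z-row entry -1): x2.
Ratio test on column x2 — row 1: (60/7)/(1/14) = 120; row 2: (2/7)/(11/14) = 4/11. Minimum is 4/11 at row 2 (x1 leaves); pivot element 11/14.
After the second pivot the z-row RHS is 78 − (-1)·(4/11) = 862/11.

862/11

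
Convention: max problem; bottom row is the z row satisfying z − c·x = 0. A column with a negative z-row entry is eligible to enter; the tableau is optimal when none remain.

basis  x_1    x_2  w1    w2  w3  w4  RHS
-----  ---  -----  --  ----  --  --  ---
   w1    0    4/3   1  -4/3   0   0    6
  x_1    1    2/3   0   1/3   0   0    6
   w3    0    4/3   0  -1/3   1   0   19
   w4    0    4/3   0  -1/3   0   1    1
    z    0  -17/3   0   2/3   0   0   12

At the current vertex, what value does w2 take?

0

w2 is not in the basis, so in the current basic feasible solution w2 = 0.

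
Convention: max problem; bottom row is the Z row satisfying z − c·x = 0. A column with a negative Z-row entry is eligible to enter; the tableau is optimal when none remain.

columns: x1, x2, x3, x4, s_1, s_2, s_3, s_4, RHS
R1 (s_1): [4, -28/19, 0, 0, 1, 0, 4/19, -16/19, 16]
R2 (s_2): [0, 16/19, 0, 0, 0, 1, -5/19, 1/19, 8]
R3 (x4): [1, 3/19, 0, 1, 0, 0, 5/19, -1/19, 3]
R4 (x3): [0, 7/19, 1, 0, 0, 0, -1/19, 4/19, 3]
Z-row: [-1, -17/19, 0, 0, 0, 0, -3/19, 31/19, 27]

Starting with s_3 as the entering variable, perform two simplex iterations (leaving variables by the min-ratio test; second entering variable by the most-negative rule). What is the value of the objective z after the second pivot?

36

Ratio test on column s_3 — row 1: 16/(4/19) = 76; row 2: entry -5/19 ≤ 0; row 3: 3/(5/19) = 57/5; row 4: entry -1/19 ≤ 0. Minimum is 57/5 at row 3 (x4 leaves); pivot element 5/19.
Pivot on row 3; the Z-row RHS becomes 27 − (-3/19)·(57/5) = 144/5.
Next entering variable (most negative Z-row entry -4/5): x2.
Ratio test on column x2 — row 1: entry -8/5 ≤ 0; row 2: 11/1 = 11; row 3: (57/5)/(3/5) = 19; row 4: (18/5)/(2/5) = 9. Minimum is 9 at row 4 (x3 leaves); pivot element 2/5.
After the second pivot the Z-row RHS is 144/5 − (-4/5)·9 = 36.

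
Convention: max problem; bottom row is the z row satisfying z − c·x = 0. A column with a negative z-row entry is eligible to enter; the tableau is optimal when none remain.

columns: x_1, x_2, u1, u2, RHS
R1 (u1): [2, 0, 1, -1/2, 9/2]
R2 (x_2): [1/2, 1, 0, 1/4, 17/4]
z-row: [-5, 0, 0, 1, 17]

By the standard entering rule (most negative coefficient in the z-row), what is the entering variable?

Negative z-row entries: x_1: -5.
The most negative is -5 in column x_1, so x_1 enters.

x_1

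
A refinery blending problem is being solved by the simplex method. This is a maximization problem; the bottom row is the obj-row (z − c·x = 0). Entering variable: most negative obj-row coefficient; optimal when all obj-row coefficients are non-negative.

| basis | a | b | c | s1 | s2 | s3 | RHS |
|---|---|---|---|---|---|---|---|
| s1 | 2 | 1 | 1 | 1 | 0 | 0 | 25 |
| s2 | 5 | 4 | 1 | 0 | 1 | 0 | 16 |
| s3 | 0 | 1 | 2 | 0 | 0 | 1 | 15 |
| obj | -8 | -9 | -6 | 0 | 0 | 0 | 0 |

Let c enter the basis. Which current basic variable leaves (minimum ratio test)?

Column c entries and ratios — s1: 25/1 = 25; s2: 16/1 = 16; s3: 15/2 = 15/2.
Smallest ratio is 15/2 in the row of s3, so s3 leaves.

s3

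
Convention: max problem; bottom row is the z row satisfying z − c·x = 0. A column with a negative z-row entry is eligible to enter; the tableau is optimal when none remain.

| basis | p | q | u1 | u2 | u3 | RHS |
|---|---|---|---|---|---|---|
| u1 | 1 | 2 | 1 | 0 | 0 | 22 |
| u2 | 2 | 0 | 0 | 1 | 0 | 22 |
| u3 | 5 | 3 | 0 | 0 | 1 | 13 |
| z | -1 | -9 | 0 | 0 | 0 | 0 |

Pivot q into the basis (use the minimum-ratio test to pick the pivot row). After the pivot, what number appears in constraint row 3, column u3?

Ratio test on column q — row 1: 22/2 = 11; row 2: entry 0 ≤ 0; row 3: 13/3 = 13/3. Minimum is 13/3 at row 3 (u3 leaves); pivot element 3.
Divide row 3 by 3; eliminate column q from the other rows.
In the new row 3, the u3 entry is the old entry divided by the pivot: 1/3 = 1/3.

1/3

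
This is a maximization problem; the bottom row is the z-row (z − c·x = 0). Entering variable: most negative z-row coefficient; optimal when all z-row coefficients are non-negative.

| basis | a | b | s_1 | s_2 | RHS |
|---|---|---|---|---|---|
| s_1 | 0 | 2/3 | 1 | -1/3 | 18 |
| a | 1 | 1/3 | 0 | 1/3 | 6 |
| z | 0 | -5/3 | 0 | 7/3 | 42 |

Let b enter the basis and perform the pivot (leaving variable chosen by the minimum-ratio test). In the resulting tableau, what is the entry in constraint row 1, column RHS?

Ratio test on column b — row 1: 18/(2/3) = 27; row 2: 6/(1/3) = 18. Minimum is 18 at row 2 (a leaves); pivot element 1/3.
Divide row 2 by 1/3; eliminate column b from the other rows.
Row 1 update in column RHS: 18 − (2/3)·18 = 6.

6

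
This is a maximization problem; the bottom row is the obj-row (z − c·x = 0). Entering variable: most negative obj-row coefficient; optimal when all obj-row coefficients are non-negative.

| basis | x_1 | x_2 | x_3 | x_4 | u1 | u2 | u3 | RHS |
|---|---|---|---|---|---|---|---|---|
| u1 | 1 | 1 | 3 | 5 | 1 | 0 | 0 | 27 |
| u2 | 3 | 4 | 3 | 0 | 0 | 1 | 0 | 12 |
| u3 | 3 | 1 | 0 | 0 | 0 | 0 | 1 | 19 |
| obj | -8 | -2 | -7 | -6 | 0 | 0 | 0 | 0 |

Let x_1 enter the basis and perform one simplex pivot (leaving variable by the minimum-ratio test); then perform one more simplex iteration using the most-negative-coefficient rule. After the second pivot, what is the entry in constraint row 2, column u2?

1/3

Ratio test on column x_1 — row 1: 27/1 = 27; row 2: 12/3 = 4; row 3: 19/3 = 19/3. Minimum is 4 at row 2 (u2 leaves); pivot element 3.
Divide row 2 by 3; eliminate column x_1 from the other rows.
Second iteration: most negative obj-row entry is -6 in column x_4, so x_4 enters.
Ratio test on column x_4 — row 1: 23/5 = 23/5; row 2: entry 0 ≤ 0; row 3: entry 0 ≤ 0. Minimum is 23/5 at row 1 (u1 leaves); pivot element 5.
Divide row 1 by 5; eliminate column x_4 from the other rows.
After both pivots, the entry at constraint row 2, column u2 is 1/3.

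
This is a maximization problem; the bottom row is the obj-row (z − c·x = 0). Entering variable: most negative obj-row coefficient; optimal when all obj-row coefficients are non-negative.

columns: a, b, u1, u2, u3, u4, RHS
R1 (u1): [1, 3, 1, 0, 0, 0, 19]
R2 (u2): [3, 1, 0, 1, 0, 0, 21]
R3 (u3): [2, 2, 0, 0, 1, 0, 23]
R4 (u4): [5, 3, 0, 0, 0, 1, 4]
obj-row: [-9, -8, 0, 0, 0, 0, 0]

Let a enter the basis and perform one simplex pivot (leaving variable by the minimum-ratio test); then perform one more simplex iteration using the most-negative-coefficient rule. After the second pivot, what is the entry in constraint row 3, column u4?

-2/3

Ratio test on column a — row 1: 19/1 = 19; row 2: 21/3 = 7; row 3: 23/2 = 23/2; row 4: 4/5 = 4/5. Minimum is 4/5 at row 4 (u4 leaves); pivot element 5.
Divide row 4 by 5; eliminate column a from the other rows.
Second iteration: most negative obj-row entry is -13/5 in column b, so b enters.
Ratio test on column b — row 1: (91/5)/(12/5) = 91/12; row 2: entry -4/5 ≤ 0; row 3: (107/5)/(4/5) = 107/4; row 4: (4/5)/(3/5) = 4/3. Minimum is 4/3 at row 4 (a leaves); pivot element 3/5.
Divide row 4 by 3/5; eliminate column b from the other rows.
After both pivots, the entry at constraint row 3, column u4 is -2/3.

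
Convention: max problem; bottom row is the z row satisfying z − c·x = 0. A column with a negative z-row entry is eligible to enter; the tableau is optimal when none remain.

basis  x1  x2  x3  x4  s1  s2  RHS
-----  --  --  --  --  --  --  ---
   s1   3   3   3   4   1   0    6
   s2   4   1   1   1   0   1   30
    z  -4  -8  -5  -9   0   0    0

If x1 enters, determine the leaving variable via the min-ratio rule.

s1

Column x1 entries and ratios — s1: 6/3 = 2; s2: 30/4 = 15/2.
Smallest ratio is 2 in the row of s1, so s1 leaves.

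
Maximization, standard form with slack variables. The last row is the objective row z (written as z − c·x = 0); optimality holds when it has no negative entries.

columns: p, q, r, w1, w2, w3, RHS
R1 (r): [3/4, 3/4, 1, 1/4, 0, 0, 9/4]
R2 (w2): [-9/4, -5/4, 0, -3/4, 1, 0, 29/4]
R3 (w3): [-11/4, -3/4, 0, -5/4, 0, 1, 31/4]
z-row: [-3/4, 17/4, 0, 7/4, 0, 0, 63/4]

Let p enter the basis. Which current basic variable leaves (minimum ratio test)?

Column p entries and ratios — r: (9/4)/(3/4) = 3; w2: -9/4 ≤ 0, skip; w3: -11/4 ≤ 0, skip.
Smallest ratio is 3 in the row of r, so r leaves.

r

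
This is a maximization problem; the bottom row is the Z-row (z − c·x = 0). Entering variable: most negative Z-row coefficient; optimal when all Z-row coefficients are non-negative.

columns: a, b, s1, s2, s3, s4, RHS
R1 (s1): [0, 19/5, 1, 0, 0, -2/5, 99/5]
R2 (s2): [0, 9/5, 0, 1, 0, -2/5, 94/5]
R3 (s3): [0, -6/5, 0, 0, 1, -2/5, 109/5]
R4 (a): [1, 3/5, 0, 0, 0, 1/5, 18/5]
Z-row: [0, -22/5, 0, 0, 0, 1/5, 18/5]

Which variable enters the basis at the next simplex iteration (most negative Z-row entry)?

Negative Z-row entries: b: -22/5.
The most negative is -22/5 in column b, so b enters.

b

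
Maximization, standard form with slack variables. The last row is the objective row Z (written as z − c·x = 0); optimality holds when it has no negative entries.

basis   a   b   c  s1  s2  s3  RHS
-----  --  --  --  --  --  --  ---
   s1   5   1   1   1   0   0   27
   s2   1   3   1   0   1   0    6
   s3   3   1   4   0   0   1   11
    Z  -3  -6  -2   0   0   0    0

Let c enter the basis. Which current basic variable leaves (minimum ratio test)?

s3

Column c entries and ratios — s1: 27/1 = 27; s2: 6/1 = 6; s3: 11/4 = 11/4.
Smallest ratio is 11/4 in the row of s3, so s3 leaves.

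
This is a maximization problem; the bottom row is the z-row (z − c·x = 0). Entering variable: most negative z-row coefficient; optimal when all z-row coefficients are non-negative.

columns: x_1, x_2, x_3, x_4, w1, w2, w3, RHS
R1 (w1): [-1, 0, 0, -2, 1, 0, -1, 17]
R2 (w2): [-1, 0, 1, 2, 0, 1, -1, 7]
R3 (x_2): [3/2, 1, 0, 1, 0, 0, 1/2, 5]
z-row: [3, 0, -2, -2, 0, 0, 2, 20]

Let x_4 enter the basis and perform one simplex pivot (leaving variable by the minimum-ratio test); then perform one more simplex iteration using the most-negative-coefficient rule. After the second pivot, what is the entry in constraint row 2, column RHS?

7

Ratio test on column x_4 — row 1: entry -2 ≤ 0; row 2: 7/2 = 7/2; row 3: 5/1 = 5. Minimum is 7/2 at row 2 (w2 leaves); pivot element 2.
Divide row 2 by 2; eliminate column x_4 from the other rows.
Second iteration: most negative z-row entry is -1 in column x_3, so x_3 enters.
Ratio test on column x_3 — row 1: 24/1 = 24; row 2: (7/2)/(1/2) = 7; row 3: entry -1/2 ≤ 0. Minimum is 7 at row 2 (x_4 leaves); pivot element 1/2.
Divide row 2 by 1/2; eliminate column x_3 from the other rows.
After both pivots, the entry at constraint row 2, column RHS is 7.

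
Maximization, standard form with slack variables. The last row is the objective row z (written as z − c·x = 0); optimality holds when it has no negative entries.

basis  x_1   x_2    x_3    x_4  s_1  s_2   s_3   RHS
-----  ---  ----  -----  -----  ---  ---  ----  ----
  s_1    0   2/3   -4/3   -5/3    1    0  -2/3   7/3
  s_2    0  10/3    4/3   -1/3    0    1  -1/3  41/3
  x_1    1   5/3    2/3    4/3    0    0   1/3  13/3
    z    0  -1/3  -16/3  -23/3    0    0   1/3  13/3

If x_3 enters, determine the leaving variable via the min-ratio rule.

x_1

Column x_3 entries and ratios — s_1: -4/3 ≤ 0, skip; s_2: (41/3)/(4/3) = 41/4; x_1: (13/3)/(2/3) = 13/2.
Smallest ratio is 13/2 in the row of x_1, so x_1 leaves.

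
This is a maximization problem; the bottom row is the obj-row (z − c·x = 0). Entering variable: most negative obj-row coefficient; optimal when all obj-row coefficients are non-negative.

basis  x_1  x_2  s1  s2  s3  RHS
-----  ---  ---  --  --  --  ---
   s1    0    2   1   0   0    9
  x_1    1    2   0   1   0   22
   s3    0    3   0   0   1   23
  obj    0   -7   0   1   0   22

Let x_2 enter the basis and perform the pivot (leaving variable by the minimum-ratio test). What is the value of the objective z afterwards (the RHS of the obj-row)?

107/2

Ratio test on column x_2 — row 1: 9/2 = 9/2; row 2: 22/2 = 11; row 3: 23/3 = 23/3. Minimum is 9/2 at row 1 (s1 leaves); pivot element 2.
Pivot on row 1; the obj-row RHS becomes 22 − (-7)·(9/2) = 107/2.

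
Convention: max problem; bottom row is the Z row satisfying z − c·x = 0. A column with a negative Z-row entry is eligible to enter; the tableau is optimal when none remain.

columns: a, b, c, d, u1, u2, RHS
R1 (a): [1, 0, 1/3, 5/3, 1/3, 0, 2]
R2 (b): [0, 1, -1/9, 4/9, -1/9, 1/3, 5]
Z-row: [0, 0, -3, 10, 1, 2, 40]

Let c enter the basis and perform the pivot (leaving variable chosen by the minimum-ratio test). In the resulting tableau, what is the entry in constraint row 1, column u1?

Ratio test on column c — row 1: 2/(1/3) = 6; row 2: entry -1/9 ≤ 0. Minimum is 6 at row 1 (a leaves); pivot element 1/3.
Divide row 1 by 1/3; eliminate column c from the other rows.
In the new row 1, the u1 entry is the old entry divided by the pivot: (1/3)/(1/3) = 1.

1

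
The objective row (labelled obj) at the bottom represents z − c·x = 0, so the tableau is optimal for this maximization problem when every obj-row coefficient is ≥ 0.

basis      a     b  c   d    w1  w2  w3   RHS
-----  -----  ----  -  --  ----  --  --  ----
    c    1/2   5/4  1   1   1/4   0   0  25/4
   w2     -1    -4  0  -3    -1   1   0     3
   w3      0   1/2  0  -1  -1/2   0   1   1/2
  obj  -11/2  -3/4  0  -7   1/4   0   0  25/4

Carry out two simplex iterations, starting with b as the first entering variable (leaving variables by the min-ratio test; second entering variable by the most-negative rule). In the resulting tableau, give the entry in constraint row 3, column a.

Ratio test on column b — row 1: (25/4)/(5/4) = 5; row 2: entry -4 ≤ 0; row 3: (1/2)/(1/2) = 1. Minimum is 1 at row 3 (w3 leaves); pivot element 1/2.
Divide row 3 by 1/2; eliminate column b from the other rows.
Second iteration: most negative obj-row entry is -17/2 in column d, so d enters.
Ratio test on column d — row 1: 5/(7/2) = 10/7; row 2: entry -11 ≤ 0; row 3: entry -2 ≤ 0. Minimum is 10/7 at row 1 (c leaves); pivot element 7/2.
Divide row 1 by 7/2; eliminate column d from the other rows.
After both pivots, the entry at constraint row 3, column a is 2/7.

2/7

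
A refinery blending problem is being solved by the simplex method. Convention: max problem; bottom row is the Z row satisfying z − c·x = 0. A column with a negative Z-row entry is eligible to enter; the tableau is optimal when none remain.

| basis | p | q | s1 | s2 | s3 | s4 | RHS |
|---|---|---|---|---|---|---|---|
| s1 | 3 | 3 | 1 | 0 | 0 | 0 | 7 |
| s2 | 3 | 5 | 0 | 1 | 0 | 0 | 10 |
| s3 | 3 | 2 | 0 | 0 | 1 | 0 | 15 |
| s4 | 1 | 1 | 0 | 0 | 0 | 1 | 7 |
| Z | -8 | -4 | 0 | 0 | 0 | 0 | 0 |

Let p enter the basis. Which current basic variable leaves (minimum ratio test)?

s1

Column p entries and ratios — s1: 7/3 = 7/3; s2: 10/3 = 10/3; s3: 15/3 = 5; s4: 7/1 = 7.
Smallest ratio is 7/3 in the row of s1, so s1 leaves.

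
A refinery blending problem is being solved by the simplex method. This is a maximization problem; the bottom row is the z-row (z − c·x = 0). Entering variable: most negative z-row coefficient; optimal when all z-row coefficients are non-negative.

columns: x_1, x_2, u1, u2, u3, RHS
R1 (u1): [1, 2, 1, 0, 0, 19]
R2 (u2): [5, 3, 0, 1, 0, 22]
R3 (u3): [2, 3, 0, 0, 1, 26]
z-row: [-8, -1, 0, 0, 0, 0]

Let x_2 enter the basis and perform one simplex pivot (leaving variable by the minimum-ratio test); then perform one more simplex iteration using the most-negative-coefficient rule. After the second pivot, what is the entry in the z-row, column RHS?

Ratio test on column x_2 — row 1: 19/2 = 19/2; row 2: 22/3 = 22/3; row 3: 26/3 = 26/3. Minimum is 22/3 at row 2 (u2 leaves); pivot element 3.
Divide row 2 by 3; eliminate column x_2 from the other rows.
Second iteration: most negative z-row entry is -19/3 in column x_1, so x_1 enters.
Ratio test on column x_1 — row 1: entry -7/3 ≤ 0; row 2: (22/3)/(5/3) = 22/5; row 3: entry -3 ≤ 0. Minimum is 22/5 at row 2 (x_2 leaves); pivot element 5/3.
Divide row 2 by 5/3; eliminate column x_1 from the other rows.
After both pivots, the entry at the z-row, column RHS is 176/5.

176/5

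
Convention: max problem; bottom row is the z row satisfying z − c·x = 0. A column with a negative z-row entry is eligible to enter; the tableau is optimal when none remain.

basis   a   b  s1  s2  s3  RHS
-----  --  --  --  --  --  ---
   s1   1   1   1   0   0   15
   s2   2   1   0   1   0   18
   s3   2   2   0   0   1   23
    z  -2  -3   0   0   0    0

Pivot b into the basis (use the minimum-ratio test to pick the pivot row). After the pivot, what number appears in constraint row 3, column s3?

Ratio test on column b — row 1: 15/1 = 15; row 2: 18/1 = 18; row 3: 23/2 = 23/2. Minimum is 23/2 at row 3 (s3 leaves); pivot element 2.
Divide row 3 by 2; eliminate column b from the other rows.
In the new row 3, the s3 entry is the old entry divided by the pivot: 1/2 = 1/2.

1/2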